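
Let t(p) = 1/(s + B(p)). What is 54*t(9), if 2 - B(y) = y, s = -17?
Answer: -9/4 ≈ -2.2500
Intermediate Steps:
B(y) = 2 - y
t(p) = 1/(-15 - p) (t(p) = 1/(-17 + (2 - p)) = 1/(-15 - p))
54*t(9) = 54*(-1/(15 + 9)) = 54*(-1/24) = -9/4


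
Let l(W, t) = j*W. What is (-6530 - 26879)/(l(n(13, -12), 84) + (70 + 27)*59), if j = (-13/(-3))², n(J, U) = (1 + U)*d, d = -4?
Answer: -300681/58943 ≈ -5.1012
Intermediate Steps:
n(J, U) = -4 - 4*U (n(J, U) = (1 + U)*(-4) = -4 - 4*U)
j = 169/9 (j = (-13*(-⅓))² = (13/3)² = 169/9 ≈ 18.778)
l(W, t) = 169*W/9
(-6530 - 26879)/(l(n(13, -12), 84) + (70 + 27)*59) = (-6530 - 26879)/(169*(-4 - 4*(-12))/9 + (70 + 27)*59) = -33409/(169*(-4 + 48)/9 + 97*59) = -33409/((169/9)*44 + 5723) = -33409/(7436/9 + 5723) = -33409/58943/9 = -33409*9/58943 = -300681/58943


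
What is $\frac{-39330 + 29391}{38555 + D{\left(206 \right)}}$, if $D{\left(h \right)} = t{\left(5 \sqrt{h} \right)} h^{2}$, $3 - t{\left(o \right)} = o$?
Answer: $\frac{1648512357}{9246682059631} + \frac{2108857020 \sqrt{206}}{9246682059631} \approx 0.0034516$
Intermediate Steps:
$t{\left(o \right)} = 3 - o$
$D{\left(h \right)} = h^{2} \left(3 - 5 \sqrt{h}\right)$ ($D{\left(h \right)} = \left(3 - 5 \sqrt{h}\right) h^{2} = h^{2} \left(3 - 5 \sqrt{h}\right)$)
$\frac{-39330 + 29391}{38555 + D{\left(206 \right)}} = \frac{-39330 + 29391}{38555 + 206^{2} \left(3 - 5 \sqrt{206}\right)} = - \frac{9939}{38555 + 42436 \left(3 - 5 \sqrt{206}\right)} = - \frac{9939}{38555 + \left(127308 - 212180 \sqrt{206}\right)} = - \frac{9939}{165863 - 212180 \sqrt{206}}$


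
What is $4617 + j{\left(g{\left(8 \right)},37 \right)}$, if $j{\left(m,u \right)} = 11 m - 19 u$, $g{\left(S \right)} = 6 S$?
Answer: $4442$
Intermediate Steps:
$j{\left(m,u \right)} = - 19 u + 11 m$
$4617 + j{\left(g{\left(8 \right)},37 \right)} = 4617 + \left(\left(-19\right) 37 + 11 \cdot 6 \cdot 8\right) = 4617 + \left(-703 + 11 \cdot 48\right) = 4617 + \left(-703 + 528\right) = 4617 - 175 = 4442$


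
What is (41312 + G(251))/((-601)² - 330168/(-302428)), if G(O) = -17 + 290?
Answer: 3144117095/27309406549 ≈ 0.11513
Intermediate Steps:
G(O) = 273
(41312 + G(251))/((-601)² - 330168/(-302428)) = (41312 + 273)/((-601)² - 330168/(-302428)) = 41585/(361201 - 330168*(-1/302428)) = 41585/(361201 + 82542/75607) = 41585/(27309406549/75607) = 41585*(75607/27309406549) = 3144117095/27309406549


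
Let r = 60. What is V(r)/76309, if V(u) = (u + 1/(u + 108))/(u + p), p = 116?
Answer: 10081/2256304512 ≈ 4.4679e-6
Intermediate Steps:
V(u) = (u + 1/(108 + u))/(116 + u) (V(u) = (u + 1/(u + 108))/(u + 116) = (u + 1/(108 + u))/(116 + u))
V(r)/76309 = ((1 + 60² + 108*60)/(12528 + 60² + 224*60))/76309 = ((1 + 3600 + 6480)/(12528 + 3600 + 13440))*(1/76309) = (10081/29568)*(1/76309) = 10081/2256304512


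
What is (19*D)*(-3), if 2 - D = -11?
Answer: -741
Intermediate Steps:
D = 13 (D = 2 - 1*(-11) = 2 + 11 = 13)
(19*D)*(-3) = (19*13)*(-3) = 247*(-3) = -741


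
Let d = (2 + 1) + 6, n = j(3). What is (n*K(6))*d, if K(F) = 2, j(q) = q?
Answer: 54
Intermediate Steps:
n = 3
d = 9 (d = 3 + 6 = 9)
(n*K(6))*d = (3*2)*9 = 6*9 = 54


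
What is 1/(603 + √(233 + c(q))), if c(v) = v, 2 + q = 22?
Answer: 603/363356 - √253/363356 ≈ 0.0016158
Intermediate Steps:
q = 20 (q = -2 + 22 = 20)
1/(603 + √(233 + c(q))) = 1/(603 + √(233 + 20)) = 1/(603 + √253)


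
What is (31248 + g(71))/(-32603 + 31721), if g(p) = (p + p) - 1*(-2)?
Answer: -1744/49 ≈ -35.592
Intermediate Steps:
g(p) = 2 + 2*p (g(p) = 2*p + 2 = 2 + 2*p)
(31248 + g(71))/(-32603 + 31721) = (31248 + (2 + 2*71))/(-32603 + 31721) = (31248 + (2 + 142))/(-882) = (31248 + 144)*(-1/882) = 31392*(-1/882) = -1744/49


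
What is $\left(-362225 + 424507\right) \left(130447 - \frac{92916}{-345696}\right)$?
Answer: $\frac{117025539902579}{14404} \approx 8.1245 \cdot 10^{9}$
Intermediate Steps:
$\left(-362225 + 424507\right) \left(130447 - \frac{92916}{-345696}\right) = 62282 \left(130447 - - \frac{7743}{28808}\right) = 62282 \left(130447 + \frac{7743}{28808}\right) = 62282 \cdot \frac{3757924919}{28808} = \frac{117025539902579}{14404}$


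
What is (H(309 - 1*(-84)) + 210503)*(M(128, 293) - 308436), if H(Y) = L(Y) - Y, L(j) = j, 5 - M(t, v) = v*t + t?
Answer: -72847299689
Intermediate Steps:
M(t, v) = 5 - t - t*v (M(t, v) = 5 - (v*t + t) = 5 - (t*v + t) = 5 - (t + t*v) = 5 + (-t - t*v) = 5 - t - t*v)
H(Y) = 0 (H(Y) = Y - Y = 0)
(H(309 - 1*(-84)) + 210503)*(M(128, 293) - 308436) = (0 + 210503)*((5 - 1*128 - 1*128*293) - 308436) = 210503*((5 - 128 - 37504) - 308436) = 210503*(-37627 - 308436) = 210503*(-346063) = -72847299689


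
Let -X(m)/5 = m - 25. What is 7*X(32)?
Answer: -245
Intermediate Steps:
X(m) = 125 - 5*m (X(m) = -5*(m - 25) = -5*(-25 + m) = 125 - 5*m)
7*X(32) = 7*(125 - 5*32) = 7*(125 - 160) = 7*(-35) = -245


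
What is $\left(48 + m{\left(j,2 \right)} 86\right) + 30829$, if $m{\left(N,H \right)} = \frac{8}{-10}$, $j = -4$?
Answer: $\frac{154041}{5} \approx 30808.0$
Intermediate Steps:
$m{\left(N,H \right)} = - \frac{4}{5}$ ($m{\left(N,H \right)} = 8 \left(- \frac{1}{10}\right) = - \frac{4}{5}$)
$\left(48 + m{\left(j,2 \right)} 86\right) + 30829 = \left(48 - \frac{344}{5}\right) + 30829 = - \frac{104}{5} + 30829 = \frac{154041}{5}$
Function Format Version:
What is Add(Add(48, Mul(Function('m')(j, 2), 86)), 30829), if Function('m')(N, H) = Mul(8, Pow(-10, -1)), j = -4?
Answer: Rational(154041, 5) ≈ 30808.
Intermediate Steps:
Function('m')(N, H) = Rational(-4, 5) (Function('m')(N, H) = Mul(8, Rational(-1, 10)) = Rational(-4, 5))
Add(Add(48, Mul(Function('m')(j, 2), 86)), 30829) = Add(Add(48, Mul(Rational(-4, 5), 86)), 30829) = Add(Add(48, Rational(-344, 5)), 30829) = Add(Rational(-104, 5), 30829) = Rational(154041, 5)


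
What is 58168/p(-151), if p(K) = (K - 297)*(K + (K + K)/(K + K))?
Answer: 7271/8400 ≈ 0.86559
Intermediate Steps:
p(K) = (1 + K)*(-297 + K) (p(K) = (-297 + K)*(K + (2*K)/((2*K))) = (-297 + K)*(K + (2*K)*(1/(2*K))) = (-297 + K)*(K + 1) = (-297 + K)*(1 + K) = (1 + K)*(-297 + K))
58168/p(-151) = 58168/(-297 + (-151)² - 296*(-151)) = 58168/(-297 + 22801 + 44696) = 58168/67200 = 58168*(1/67200) = 7271/8400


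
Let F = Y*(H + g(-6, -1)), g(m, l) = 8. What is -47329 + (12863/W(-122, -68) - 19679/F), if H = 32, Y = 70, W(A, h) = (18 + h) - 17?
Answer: -8916255293/187600 ≈ -47528.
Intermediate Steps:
W(A, h) = 1 + h
F = 2800 (F = 70*(32 + 8) = 70*40 = 2800)
-47329 + (12863/W(-122, -68) - 19679/F) = -47329 + (12863/(1 - 68) - 19679/2800) = -47329 + (12863/(-67) - 19679*1/2800) = -47329 + (12863*(-1/67) - 19679/2800) = -47329 + (-12863/67 - 19679/2800) = -47329 - 37334893/187600 = -8916255293/187600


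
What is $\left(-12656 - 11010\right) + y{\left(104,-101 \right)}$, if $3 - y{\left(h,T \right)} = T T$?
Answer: $-33864$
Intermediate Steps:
$y{\left(h,T \right)} = 3 - T^{2}$ ($y{\left(h,T \right)} = 3 - T T = 3 - T^{2}$)
$\left(-12656 - 11010\right) + y{\left(104,-101 \right)} = \left(-12656 - 11010\right) + \left(3 - \left(-101\right)^{2}\right) = -23666 + \left(3 - 10201\right) = -23666 - 10198 = -33864$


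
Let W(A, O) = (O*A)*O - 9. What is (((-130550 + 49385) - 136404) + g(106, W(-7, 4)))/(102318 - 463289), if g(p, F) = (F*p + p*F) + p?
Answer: 243115/360971 ≈ 0.67350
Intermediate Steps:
W(A, O) = -9 + A*O² (W(A, O) = (A*O)*O - 9 = A*O² - 9 = -9 + A*O²)
g(p, F) = p + 2*F*p (g(p, F) = (F*p + F*p) + p = 2*F*p + p = p + 2*F*p)
(((-130550 + 49385) - 136404) + g(106, W(-7, 4)))/(102318 - 463289) = (((-130550 + 49385) - 136404) + 106*(1 + 2*(-9 - 7*4²)))/(102318 - 463289) = ((-81165 - 136404) + 106*(1 + 2*(-9 - 7*16)))/(-360971) = (-217569 + 106*(1 + 2*(-9 - 112)))*(-1/360971) = (-217569 + 106*(1 + 2*(-121)))*(-1/360971) = (-217569 + 106*(1 - 242))*(-1/360971) = (-217569 + 106*(-241))*(-1/360971) = (-217569 - 25546)*(-1/360971) = -243115*(-1/360971) = 243115/360971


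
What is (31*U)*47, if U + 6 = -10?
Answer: -23312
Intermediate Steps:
U = -16 (U = -6 - 10 = -16)
(31*U)*47 = (31*(-16))*47 = -496*47 = -23312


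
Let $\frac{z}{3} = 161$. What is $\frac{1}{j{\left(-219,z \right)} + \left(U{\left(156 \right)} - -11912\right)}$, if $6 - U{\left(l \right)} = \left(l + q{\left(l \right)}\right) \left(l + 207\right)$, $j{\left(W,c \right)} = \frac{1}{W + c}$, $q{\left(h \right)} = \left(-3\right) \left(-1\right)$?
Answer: $- \frac{264}{12090935} \approx -2.1835 \cdot 10^{-5}$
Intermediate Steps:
$q{\left(h \right)} = 3$
$z = 483$ ($z = 3 \cdot 161 = 483$)
$U{\left(l \right)} = 6 - \left(3 + l\right) \left(207 + l\right)$ ($U{\left(l \right)} = 6 - \left(l + 3\right) \left(l + 207\right) = 6 - \left(3 + l\right) \left(207 + l\right)$)
$\frac{1}{j{\left(-219,z \right)} + \left(U{\left(156 \right)} - -11912\right)} = \frac{1}{\frac{1}{-219 + 483} - 45799} = \frac{1}{\frac{1}{264} + \left(\left(-615 - 24336 - 32760\right) + 11912\right)} = \frac{1}{\frac{1}{264} + \left(-57711 + 11912\right)} = \frac{1}{\frac{1}{264} - 45799} = \frac{1}{- \frac{12090935}{264}} = - \frac{264}{12090935}$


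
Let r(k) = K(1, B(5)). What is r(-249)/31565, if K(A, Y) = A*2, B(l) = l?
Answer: 2/31565 ≈ 6.3361e-5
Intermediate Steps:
K(A, Y) = 2*A
r(k) = 2 (r(k) = 2*1 = 2)
r(-249)/31565 = 2/31565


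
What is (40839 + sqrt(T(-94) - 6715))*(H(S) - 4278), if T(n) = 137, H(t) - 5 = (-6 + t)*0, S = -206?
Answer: -174505047 - 4273*I*sqrt(6578) ≈ -1.745e+8 - 3.4656e+5*I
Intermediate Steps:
H(t) = 5 (H(t) = 5 + (-6 + t)*0 = 5 + 0 = 5)
(40839 + sqrt(T(-94) - 6715))*(H(S) - 4278) = (40839 + sqrt(137 - 6715))*(5 - 4278) = (40839 + sqrt(-6578))*(-4273) = (40839 + I*sqrt(6578))*(-4273) = -174505047 - 4273*I*sqrt(6578)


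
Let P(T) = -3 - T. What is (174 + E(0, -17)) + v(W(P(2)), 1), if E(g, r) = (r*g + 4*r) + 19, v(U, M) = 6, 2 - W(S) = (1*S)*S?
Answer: 131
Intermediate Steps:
W(S) = 2 - S² (W(S) = 2 - 1*S*S = 2 - S*S = 2 - S²)
E(g, r) = 19 + 4*r + g*r (E(g, r) = (g*r + 4*r) + 19 = (4*r + g*r) + 19 = 19 + 4*r + g*r)
(174 + E(0, -17)) + v(W(P(2)), 1) = (174 + (19 + 4*(-17) + 0*(-17))) + 6 = (174 + (19 - 68 + 0)) + 6 = (174 - 49) + 6 = 125 + 6 = 131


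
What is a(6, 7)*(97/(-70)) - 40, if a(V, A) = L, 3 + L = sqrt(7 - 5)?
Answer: -2509/70 - 97*sqrt(2)/70 ≈ -37.803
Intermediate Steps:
L = -3 + sqrt(2) (L = -3 + sqrt(7 - 5) = -3 + sqrt(2) ≈ -1.5858)
a(V, A) = -3 + sqrt(2)
a(6, 7)*(97/(-70)) - 40 = (-3 + sqrt(2))*(97/(-70)) - 40 = (-3 + sqrt(2))*(97*(-1/70)) - 40 = (-3 + sqrt(2))*(-97/70) - 40 = (291/70 - 97*sqrt(2)/70) - 40 = -2509/70 - 97*sqrt(2)/70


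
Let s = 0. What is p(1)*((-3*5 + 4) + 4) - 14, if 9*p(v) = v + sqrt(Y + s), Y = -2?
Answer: -133/9 - 7*I*sqrt(2)/9 ≈ -14.778 - 1.0999*I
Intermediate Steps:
p(v) = v/9 + I*sqrt(2)/9 (p(v) = (v + sqrt(-2 + 0))/9 = (v + sqrt(-2))/9 = (v + I*sqrt(2))/9 = v/9 + I*sqrt(2)/9)
p(1)*((-3*5 + 4) + 4) - 14 = ((1/9)*1 + I*sqrt(2)/9)*((-3*5 + 4) + 4) - 14 = (1/9 + I*sqrt(2)/9)*((-15 + 4) + 4) - 14 = (1/9 + I*sqrt(2)/9)*(-11 + 4) - 14 = (1/9 + I*sqrt(2)/9)*(-7) - 14 = (-7/9 - 7*I*sqrt(2)/9) - 14 = -133/9 - 7*I*sqrt(2)/9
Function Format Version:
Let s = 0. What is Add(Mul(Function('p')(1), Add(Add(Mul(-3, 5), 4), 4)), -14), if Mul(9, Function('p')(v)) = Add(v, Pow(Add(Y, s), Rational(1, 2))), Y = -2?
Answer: Add(Rational(-133, 9), Mul(Rational(-7, 9), I, Pow(2, Rational(1, 2)))) ≈ Add(-14.778, Mul(-1.0999, I))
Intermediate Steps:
Function('p')(v) = Add(Mul(Rational(1, 9), v), Mul(Rational(1, 9), I, Pow(2, Rational(1, 2)))) (Function('p')(v) = Mul(Rational(1, 9), Add(v, Pow(Add(-2, 0), Rational(1, 2)))) = Mul(Rational(1, 9), Add(v, Pow(-2, Rational(1, 2)))) = Mul(Rational(1, 9), Add(v, Mul(I, Pow(2, Rational(1, 2))))) = Add(Mul(Rational(1, 9), v), Mul(Rational(1, 9), I, Pow(2, Rational(1, 2)))))
Add(Mul(Function('p')(1), Add(Add(Mul(-3, 5), 4), 4)), -14) = Add(Mul(Add(Mul(Rational(1, 9), 1), Mul(Rational(1, 9), I, Pow(2, Rational(1, 2)))), Add(Add(Mul(-3, 5), 4), 4)), -14) = Add(Mul(Add(Rational(1, 9), Mul(Rational(1, 9), I, Pow(2, Rational(1, 2)))), Add(Add(-15, 4), 4)), -14) = Add(Mul(Add(Rational(1, 9), Mul(Rational(1, 9), I, Pow(2, Rational(1, 2)))), Add(-11, 4)), -14) = Add(Mul(Add(Rational(1, 9), Mul(Rational(1, 9), I, Pow(2, Rational(1, 2)))), -7), -14) = Add(Add(Rational(-7, 9), Mul(Rational(-7, 9), I, Pow(2, Rational(1, 2)))), -14) = Add(Rational(-133, 9), Mul(Rational(-7, 9), I, Pow(2, Rational(1, 2))))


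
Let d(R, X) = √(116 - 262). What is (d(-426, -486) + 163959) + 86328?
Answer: 250287 + I*√146 ≈ 2.5029e+5 + 12.083*I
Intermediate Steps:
d(R, X) = I*√146 (d(R, X) = √(-146) = I*√146)
(d(-426, -486) + 163959) + 86328 = (I*√146 + 163959) + 86328 = (163959 + I*√146) + 86328 = 250287 + I*√146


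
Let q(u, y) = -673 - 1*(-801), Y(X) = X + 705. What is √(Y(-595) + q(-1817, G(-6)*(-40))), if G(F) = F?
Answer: √238 ≈ 15.427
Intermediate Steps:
Y(X) = 705 + X
q(u, y) = 128 (q(u, y) = -673 + 801 = 128)
√(Y(-595) + q(-1817, G(-6)*(-40))) = √((705 - 595) + 128) = √(110 + 128) = √238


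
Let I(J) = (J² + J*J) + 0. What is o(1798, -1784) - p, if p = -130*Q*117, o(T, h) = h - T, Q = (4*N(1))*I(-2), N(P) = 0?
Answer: -3582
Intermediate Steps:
I(J) = 2*J² (I(J) = (J² + J²) + 0 = 2*J² + 0 = 2*J²)
Q = 0 (Q = (4*0)*(2*(-2)²) = 0*(2*4) = 0*8 = 0)
p = 0 (p = -130*0*117 = 0*117 = 0)
o(1798, -1784) - p = (-1784 - 1*1798) - 1*0 = (-1784 - 1798) + 0 = -3582 + 0 = -3582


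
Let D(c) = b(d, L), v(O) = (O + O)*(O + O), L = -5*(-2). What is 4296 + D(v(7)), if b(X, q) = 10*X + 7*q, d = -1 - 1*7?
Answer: 4286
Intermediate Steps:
d = -8 (d = -1 - 7 = -8)
L = 10
v(O) = 4*O² (v(O) = (2*O)*(2*O) = 4*O²)
b(X, q) = 7*q + 10*X
D(c) = -10 (D(c) = 7*10 + 10*(-8) = 70 - 80 = -10)
4296 + D(v(7)) = 4296 - 10 = 4286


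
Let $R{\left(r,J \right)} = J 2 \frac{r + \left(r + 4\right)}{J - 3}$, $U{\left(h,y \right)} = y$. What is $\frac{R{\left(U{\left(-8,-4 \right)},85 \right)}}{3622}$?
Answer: $- \frac{170}{74251} \approx -0.0022895$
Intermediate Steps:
$R{\left(r,J \right)} = \frac{2 J \left(4 + 2 r\right)}{-3 + J}$ ($R{\left(r,J \right)} = 2 J \frac{r + \left(4 + r\right)}{-3 + J} = 2 J \frac{4 + 2 r}{-3 + J} = \frac{2 J \left(4 + 2 r\right)}{-3 + J}$)
$\frac{R{\left(U{\left(-8,-4 \right)},85 \right)}}{3622} = \frac{4 \cdot 85 \frac{1}{-3 + 85} \left(2 - 4\right)}{3622} = 4 \cdot 85 \cdot \frac{1}{82} \left(-2\right) \frac{1}{3622} = \left(- \frac{340}{41}\right) \frac{1}{3622} = - \frac{170}{74251}$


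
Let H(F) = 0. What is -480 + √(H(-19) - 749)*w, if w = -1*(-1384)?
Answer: -480 + 1384*I*√749 ≈ -480.0 + 37877.0*I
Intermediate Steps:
w = 1384
-480 + √(H(-19) - 749)*w = -480 + √(0 - 749)*1384 = -480 + √(-749)*1384 = -480 + (I*√749)*1384 = -480 + 1384*I*√749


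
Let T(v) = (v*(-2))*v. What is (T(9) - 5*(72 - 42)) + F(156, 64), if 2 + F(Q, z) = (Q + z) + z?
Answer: -30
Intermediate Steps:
F(Q, z) = -2 + Q + 2*z (F(Q, z) = -2 + ((Q + z) + z) = -2 + (Q + 2*z) = -2 + Q + 2*z)
T(v) = -2*v² (T(v) = (-2*v)*v = -2*v²)
(T(9) - 5*(72 - 42)) + F(156, 64) = (-2*9² - 5*(72 - 42)) + (-2 + 156 + 2*64) = (-2*81 - 5*30) + (-2 + 156 + 128) = (-162 - 150) + 282 = -312 + 282 = -30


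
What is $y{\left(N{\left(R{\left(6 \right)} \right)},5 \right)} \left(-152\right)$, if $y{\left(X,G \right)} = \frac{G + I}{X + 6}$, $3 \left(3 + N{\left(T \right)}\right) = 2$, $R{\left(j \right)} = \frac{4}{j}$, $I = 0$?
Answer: $- \frac{2280}{11} \approx -207.27$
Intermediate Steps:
$N{\left(T \right)} = - \frac{7}{3}$ ($N{\left(T \right)} = -3 + \frac{1}{3} \cdot 2 = -3 + \frac{2}{3} = - \frac{7}{3}$)
$y{\left(X,G \right)} = \frac{G}{6 + X}$ ($y{\left(X,G \right)} = \frac{G + 0}{X + 6} = \frac{G}{6 + X}$)
$y{\left(N{\left(R{\left(6 \right)} \right)},5 \right)} \left(-152\right) = \frac{5}{6 - \frac{7}{3}} \left(-152\right) = \frac{5}{\frac{11}{3}} \left(-152\right) = 5 \cdot \frac{3}{11} \left(-152\right) = \frac{15}{11} \left(-152\right) = - \frac{2280}{11}$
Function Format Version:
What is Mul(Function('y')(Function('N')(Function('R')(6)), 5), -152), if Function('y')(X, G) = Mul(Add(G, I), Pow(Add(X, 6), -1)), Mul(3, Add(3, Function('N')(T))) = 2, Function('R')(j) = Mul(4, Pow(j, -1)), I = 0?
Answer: Rational(-2280, 11) ≈ -207.27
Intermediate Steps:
Function('N')(T) = Rational(-7, 3) (Function('N')(T) = Add(-3, Mul(Rational(1, 3), 2)) = Add(-3, Rational(2, 3)) = Rational(-7, 3))
Function('y')(X, G) = Mul(G, Pow(Add(6, X), -1)) (Function('y')(X, G) = Mul(Add(G, 0), Pow(Add(X, 6), -1)) = Mul(G, Pow(Add(6, X), -1)))
Mul(Function('y')(Function('N')(Function('R')(6)), 5), -152) = Mul(Mul(5, Pow(Add(6, Rational(-7, 3)), -1)), -152) = Mul(Mul(5, Pow(Rational(11, 3), -1)), -152) = Mul(Mul(5, Rational(3, 11)), -152) = Mul(Rational(15, 11), -152) = Rational(-2280, 11)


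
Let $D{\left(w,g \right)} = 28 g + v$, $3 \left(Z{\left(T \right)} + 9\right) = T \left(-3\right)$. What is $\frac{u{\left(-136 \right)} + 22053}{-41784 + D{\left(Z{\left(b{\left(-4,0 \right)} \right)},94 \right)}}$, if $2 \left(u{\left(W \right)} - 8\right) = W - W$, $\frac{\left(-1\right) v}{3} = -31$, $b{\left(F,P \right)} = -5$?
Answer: $- \frac{22061}{39059} \approx -0.56481$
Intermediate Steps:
$v = 93$ ($v = \left(-3\right) \left(-31\right) = 93$)
$Z{\left(T \right)} = -9 - T$ ($Z{\left(T \right)} = -9 + \frac{T \left(-3\right)}{3} = -9 + \frac{\left(-3\right) T}{3} = -9 - T$)
$D{\left(w,g \right)} = 93 + 28 g$ ($D{\left(w,g \right)} = 28 g + 93 = 93 + 28 g$)
$u{\left(W \right)} = 8$ ($u{\left(W \right)} = 8 + \frac{W - W}{2} = 8 + \frac{1}{2} \cdot 0 = 8 + 0 = 8$)
$\frac{u{\left(-136 \right)} + 22053}{-41784 + D{\left(Z{\left(b{\left(-4,0 \right)} \right)},94 \right)}} = \frac{8 + 22053}{-41784 + \left(93 + 28 \cdot 94\right)} = \frac{22061}{-41784 + \left(93 + 2632\right)} = \frac{22061}{-41784 + 2725} = \frac{22061}{-39059} = 22061 \left(- \frac{1}{39059}\right) = - \frac{22061}{39059}$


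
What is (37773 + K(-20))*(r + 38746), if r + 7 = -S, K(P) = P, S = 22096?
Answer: 628323179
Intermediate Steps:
r = -22103 (r = -7 - 1*22096 = -7 - 22096 = -22103)
(37773 + K(-20))*(r + 38746) = (37773 - 20)*(-22103 + 38746) = 37753*16643 = 628323179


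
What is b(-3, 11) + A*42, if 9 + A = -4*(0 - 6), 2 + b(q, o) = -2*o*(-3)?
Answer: 694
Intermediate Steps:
b(q, o) = -2 + 6*o (b(q, o) = -2 - 2*o*(-3) = -2 + 6*o)
A = 15 (A = -9 - 4*(0 - 6) = -9 - 4*(-6) = -9 + 24 = 15)
b(-3, 11) + A*42 = (-2 + 6*11) + 15*42 = (-2 + 66) + 630 = 64 + 630 = 694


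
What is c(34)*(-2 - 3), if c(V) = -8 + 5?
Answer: 15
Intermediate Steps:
c(V) = -3
c(34)*(-2 - 3) = -3*(-2 - 3) = -3*(-5) = 15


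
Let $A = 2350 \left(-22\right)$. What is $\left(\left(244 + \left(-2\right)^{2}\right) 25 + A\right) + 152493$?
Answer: $106993$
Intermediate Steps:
$A = -51700$
$\left(\left(244 + \left(-2\right)^{2}\right) 25 + A\right) + 152493 = \left(\left(244 + \left(-2\right)^{2}\right) 25 - 51700\right) + 152493 = \left(\left(244 + 4\right) 25 - 51700\right) + 152493 = \left(248 \cdot 25 - 51700\right) + 152493 = \left(6200 - 51700\right) + 152493 = -45500 + 152493 = 106993$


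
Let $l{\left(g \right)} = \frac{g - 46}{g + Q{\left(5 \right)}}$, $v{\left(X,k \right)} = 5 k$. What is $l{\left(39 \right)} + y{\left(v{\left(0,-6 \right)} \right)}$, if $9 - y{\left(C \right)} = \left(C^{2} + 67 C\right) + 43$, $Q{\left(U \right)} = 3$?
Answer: $\frac{6455}{6} \approx 1075.8$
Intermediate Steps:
$y{\left(C \right)} = -34 - C^{2} - 67 C$ ($y{\left(C \right)} = 9 - \left(\left(C^{2} + 67 C\right) + 43\right) = 9 - \left(43 + C^{2} + 67 C\right) = -34 - C^{2} - 67 C$)
$l{\left(g \right)} = \frac{-46 + g}{3 + g}$ ($l{\left(g \right)} = \frac{g - 46}{g + 3} = \frac{-46 + g}{3 + g}$)
$l{\left(39 \right)} + y{\left(v{\left(0,-6 \right)} \right)} = \frac{-46 + 39}{3 + 39} - \left(34 + \left(5 \left(-6\right)\right)^{2} + 67 \cdot 5 \left(-6\right)\right) = \frac{1}{42} \left(-7\right) - -1076 = - \frac{1}{6} - -1076 = - \frac{1}{6} + 1076 = \frac{6455}{6}$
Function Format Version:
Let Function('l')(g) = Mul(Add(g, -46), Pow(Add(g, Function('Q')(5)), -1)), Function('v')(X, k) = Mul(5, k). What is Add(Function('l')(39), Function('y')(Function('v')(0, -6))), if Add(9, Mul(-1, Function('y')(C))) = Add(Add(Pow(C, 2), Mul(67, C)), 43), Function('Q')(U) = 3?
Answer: Rational(6455, 6) ≈ 1075.8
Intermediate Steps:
Function('y')(C) = Add(-34, Mul(-1, Pow(C, 2)), Mul(-67, C)) (Function('y')(C) = Add(9, Mul(-1, Add(Add(Pow(C, 2), Mul(67, C)), 43))) = Add(9, Mul(-1, Add(43, Pow(C, 2), Mul(67, C)))) = Add(9, Add(-43, Mul(-1, Pow(C, 2)), Mul(-67, C))) = Add(-34, Mul(-1, Pow(C, 2)), Mul(-67, C)))
Function('l')(g) = Mul(Pow(Add(3, g), -1), Add(-46, g)) (Function('l')(g) = Mul(Add(g, -46), Pow(Add(g, 3), -1)) = Mul(Add(-46, g), Pow(Add(3, g), -1)) = Mul(Pow(Add(3, g), -1), Add(-46, g)))
Add(Function('l')(39), Function('y')(Function('v')(0, -6))) = Add(Mul(Pow(Add(3, 39), -1), Add(-46, 39)), Add(-34, Mul(-1, Pow(Mul(5, -6), 2)), Mul(-67, Mul(5, -6)))) = Add(Mul(Pow(42, -1), -7), Add(-34, Mul(-1, Pow(-30, 2)), Mul(-67, -30))) = Add(Mul(Rational(1, 42), -7), Add(-34, Mul(-1, 900), 2010)) = Add(Rational(-1, 6), Add(-34, -900, 2010)) = Add(Rational(-1, 6), 1076) = Rational(6455, 6)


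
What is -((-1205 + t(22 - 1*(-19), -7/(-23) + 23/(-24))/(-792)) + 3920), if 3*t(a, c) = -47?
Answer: -6450887/2376 ≈ -2715.0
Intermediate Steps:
t(a, c) = -47/3 (t(a, c) = (1/3)*(-47) = -47/3)
-((-1205 + t(22 - 1*(-19), -7/(-23) + 23/(-24))/(-792)) + 3920) = -((-1205 - 47/3/(-792)) + 3920) = -((-1205 - 47/3*(-1/792)) + 3920) = -((-1205 + 47/2376) + 3920) = -(-2863033/2376 + 3920) = -1*6450887/2376 = -6450887/2376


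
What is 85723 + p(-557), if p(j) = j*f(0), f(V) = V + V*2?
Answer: 85723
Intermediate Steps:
f(V) = 3*V (f(V) = V + 2*V = 3*V)
p(j) = 0 (p(j) = j*(3*0) = j*0 = 0)
85723 + p(-557) = 85723 + 0 = 85723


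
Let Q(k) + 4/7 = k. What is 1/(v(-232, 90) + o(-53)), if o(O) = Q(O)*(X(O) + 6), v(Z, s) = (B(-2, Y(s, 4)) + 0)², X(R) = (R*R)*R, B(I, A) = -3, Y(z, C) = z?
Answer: 7/55826688 ≈ 1.2539e-7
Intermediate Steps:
Q(k) = -4/7 + k
X(R) = R³ (X(R) = R²*R = R³)
v(Z, s) = 9 (v(Z, s) = (-3 + 0)² = (-3)² = 9)
o(O) = (6 + O³)*(-4/7 + O) (o(O) = (-4/7 + O)*(O³ + 6) = (-4/7 + O)*(6 + O³) = (6 + O³)*(-4/7 + O))
1/(v(-232, 90) + o(-53)) = 1/(9 + (-4 + 7*(-53))*(6 + (-53)³)/7) = 1/(9 + (-4 - 371)*(6 - 148877)/7) = 1/(9 + (⅐)*(-375)*(-148871)) = 1/(9 + 55826625/7) = 1/(55826688/7) = 7/55826688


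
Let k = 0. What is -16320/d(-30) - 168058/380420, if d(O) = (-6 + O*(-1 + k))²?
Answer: -16419937/570630 ≈ -28.775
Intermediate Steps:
d(O) = (-6 - O)² (d(O) = (-6 + O*(-1 + 0))² = (-6 + O*(-1))² = (-6 - O)²)
-16320/d(-30) - 168058/380420 = -16320/(6 - 30)² - 168058/380420 = -16320/((-24)²) - 168058*1/380420 = -16320/576 - 84029/190210 = -16320*1/576 - 84029/190210 = -85/3 - 84029/190210 = -16419937/570630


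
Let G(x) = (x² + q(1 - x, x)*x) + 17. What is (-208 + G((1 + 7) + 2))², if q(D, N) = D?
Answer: 32761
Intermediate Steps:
G(x) = 17 + x² + x*(1 - x) (G(x) = (x² + (1 - x)*x) + 17 = (x² + x*(1 - x)) + 17 = 17 + x² + x*(1 - x))
(-208 + G((1 + 7) + 2))² = (-208 + (17 + ((1 + 7) + 2)))² = (-208 + (17 + (8 + 2)))² = (-208 + (17 + 10))² = (-208 + 27)² = (-181)² = 32761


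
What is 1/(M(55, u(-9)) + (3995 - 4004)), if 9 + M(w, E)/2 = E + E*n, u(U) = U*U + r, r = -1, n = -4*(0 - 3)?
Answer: 1/2053 ≈ 0.00048709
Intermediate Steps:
n = 12 (n = -4*(-3) = 12)
u(U) = -1 + U² (u(U) = U*U - 1 = U² - 1 = -1 + U²)
M(w, E) = -18 + 26*E (M(w, E) = -18 + 2*(E + E*12) = -18 + 2*(E + 12*E) = -18 + 2*(13*E) = -18 + 26*E)
1/(M(55, u(-9)) + (3995 - 4004)) = 1/((-18 + 26*(-1 + (-9)²)) + (3995 - 4004)) = 1/((-18 + 26*(-1 + 81)) - 9) = 1/((-18 + 26*80) - 9) = 1/((-18 + 2080) - 9) = 1/(2062 - 9) = 1/2053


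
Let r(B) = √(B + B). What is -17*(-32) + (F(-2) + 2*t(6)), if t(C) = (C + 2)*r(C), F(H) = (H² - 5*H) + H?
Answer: 556 + 32*√3 ≈ 611.43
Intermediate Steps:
F(H) = H² - 4*H
r(B) = √2*√B (r(B) = √(2*B) = √2*√B)
t(C) = √2*√C*(2 + C) (t(C) = (C + 2)*(√2*√C) = (2 + C)*(√2*√C) = √2*√C*(2 + C))
-17*(-32) + (F(-2) + 2*t(6)) = -17*(-32) + (-2*(-4 - 2) + 2*(√2*√6*(2 + 6))) = 544 + (-2*(-6) + 2*(√2*√6*8)) = 544 + (12 + 2*(16*√3)) = 544 + (12 + 32*√3) = 556 + 32*√3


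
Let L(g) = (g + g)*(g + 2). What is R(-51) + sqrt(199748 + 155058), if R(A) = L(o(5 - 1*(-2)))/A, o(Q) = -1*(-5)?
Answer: -70/51 + sqrt(354806) ≈ 594.28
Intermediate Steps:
o(Q) = 5
L(g) = 2*g*(2 + g) (L(g) = (2*g)*(2 + g) = 2*g*(2 + g))
R(A) = 70/A (R(A) = (2*5*(2 + 5))/A = (2*5*7)/A = 70/A)
R(-51) + sqrt(199748 + 155058) = 70/(-51) + sqrt(199748 + 155058) = 70*(-1/51) + sqrt(354806) = -70/51 + sqrt(354806)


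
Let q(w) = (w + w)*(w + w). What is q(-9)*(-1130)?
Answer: -366120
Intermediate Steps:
q(w) = 4*w² (q(w) = (2*w)*(2*w) = 4*w²)
q(-9)*(-1130) = (4*(-9)²)*(-1130) = (4*81)*(-1130) = 324*(-1130) = -366120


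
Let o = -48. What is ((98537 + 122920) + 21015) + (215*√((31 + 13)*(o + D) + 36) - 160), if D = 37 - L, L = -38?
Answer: 242312 + 1290*√34 ≈ 2.4983e+5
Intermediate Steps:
D = 75 (D = 37 - 1*(-38) = 37 + 38 = 75)
((98537 + 122920) + 21015) + (215*√((31 + 13)*(o + D) + 36) - 160) = ((98537 + 122920) + 21015) + (215*√((31 + 13)*(-48 + 75) + 36) - 160) = (221457 + 21015) + (215*√(44*27 + 36) - 160) = 242472 + (215*√(1188 + 36) - 160) = 242472 + (215*√1224 - 160) = 242472 + (215*(6*√34) - 160) = 242472 + (1290*√34 - 160) = 242472 + (-160 + 1290*√34) = 242312 + 1290*√34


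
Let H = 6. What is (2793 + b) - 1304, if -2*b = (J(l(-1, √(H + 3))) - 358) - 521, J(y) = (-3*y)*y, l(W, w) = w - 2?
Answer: 1930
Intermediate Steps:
l(W, w) = -2 + w
J(y) = -3*y²
b = 441 (b = -((-3*(-2 + √(6 + 3))² - 358) - 521)/2 = -((-3*(-2 + √9)² - 358) - 521)/2 = -((-3*(-2 + 3)² - 358) - 521)/2 = -((-3*1² - 358) - 521)/2 = -((-3*1 - 358) - 521)/2 = -((-3 - 358) - 521)/2 = -(-361 - 521)/2 = -½*(-882) = 441)
(2793 + b) - 1304 = (2793 + 441) - 1304 = 3234 - 1304 = 1930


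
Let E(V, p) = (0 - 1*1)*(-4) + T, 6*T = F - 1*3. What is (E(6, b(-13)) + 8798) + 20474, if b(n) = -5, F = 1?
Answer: 87827/3 ≈ 29276.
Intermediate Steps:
T = -1/3 (T = (1 - 1*3)/6 = (1 - 3)/6 = (1/6)*(-2) = -1/3 ≈ -0.33333)
E(V, p) = 11/3 (E(V, p) = (0 - 1*1)*(-4) - 1/3 = (0 - 1)*(-4) - 1/3 = -1*(-4) - 1/3 = 4 - 1/3 = 11/3)
(E(6, b(-13)) + 8798) + 20474 = (11/3 + 8798) + 20474 = 26405/3 + 20474 = 87827/3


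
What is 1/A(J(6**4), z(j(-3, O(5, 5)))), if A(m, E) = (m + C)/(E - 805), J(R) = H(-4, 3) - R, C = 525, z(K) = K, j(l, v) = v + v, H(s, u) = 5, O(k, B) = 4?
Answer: 797/766 ≈ 1.0405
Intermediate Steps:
j(l, v) = 2*v
J(R) = 5 - R
A(m, E) = (525 + m)/(-805 + E) (A(m, E) = (m + 525)/(E - 805) = (525 + m)/(-805 + E))
1/A(J(6**4), z(j(-3, O(5, 5)))) = 1/((525 + (5 - 1*6**4))/(-805 + 2*4)) = 1/((525 + (5 - 1*1296))/(-805 + 8)) = 1/((525 + (5 - 1296))/(-797)) = 1/(-(525 - 1291)/797) = 1/(-1/797*(-766)) = 1/(766/797) = 797/766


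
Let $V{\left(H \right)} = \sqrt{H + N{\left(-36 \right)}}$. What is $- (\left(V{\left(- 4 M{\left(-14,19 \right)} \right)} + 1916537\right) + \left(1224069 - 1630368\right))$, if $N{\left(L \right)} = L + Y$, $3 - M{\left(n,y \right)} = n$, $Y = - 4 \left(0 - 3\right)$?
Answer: $-1510238 - 2 i \sqrt{23} \approx -1.5102 \cdot 10^{6} - 9.5917 i$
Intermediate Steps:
$Y = 12$ ($Y = \left(-4\right) \left(-3\right) = 12$)
$M{\left(n,y \right)} = 3 - n$
$N{\left(L \right)} = 12 + L$ ($N{\left(L \right)} = L + 12 = 12 + L$)
$V{\left(H \right)} = \sqrt{-24 + H}$ ($V{\left(H \right)} = \sqrt{H + \left(12 - 36\right)} = \sqrt{H - 24} = \sqrt{-24 + H}$)
$- (\left(V{\left(- 4 M{\left(-14,19 \right)} \right)} + 1916537\right) + \left(1224069 - 1630368\right)) = - (\left(\sqrt{-24 - 4 \left(3 - -14\right)} + 1916537\right) + \left(1224069 - 1630368\right)) = - (\left(\sqrt{-24 - 4 \left(3 + 14\right)} + 1916537\right) + \left(1224069 - 1630368\right)) = - (\left(\sqrt{-24 - 68} + 1916537\right) - 406299) = - (\left(\sqrt{-92} + 1916537\right) - 406299) = - (\left(2 i \sqrt{23} + 1916537\right) - 406299) = - (\left(1916537 + 2 i \sqrt{23}\right) - 406299) = - (1510238 + 2 i \sqrt{23}) = -1510238 - 2 i \sqrt{23}$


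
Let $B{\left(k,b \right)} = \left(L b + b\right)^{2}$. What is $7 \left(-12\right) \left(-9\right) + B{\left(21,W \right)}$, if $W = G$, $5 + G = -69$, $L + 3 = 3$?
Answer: $6232$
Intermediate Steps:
$L = 0$ ($L = -3 + 3 = 0$)
$G = -74$ ($G = -5 - 69 = -74$)
$W = -74$
$B{\left(k,b \right)} = b^{2}$ ($B{\left(k,b \right)} = \left(0 b + b\right)^{2} = \left(0 + b\right)^{2} = b^{2}$)
$7 \left(-12\right) \left(-9\right) + B{\left(21,W \right)} = 7 \left(-12\right) \left(-9\right) + \left(-74\right)^{2} = \left(-84\right) \left(-9\right) + 5476 = 756 + 5476 = 6232$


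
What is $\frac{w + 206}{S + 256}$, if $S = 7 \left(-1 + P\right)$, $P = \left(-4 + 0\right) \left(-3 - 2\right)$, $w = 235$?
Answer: $\frac{441}{389} \approx 1.1337$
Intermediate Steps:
$P = 20$ ($P = \left(-4\right) \left(-5\right) = 20$)
$S = 133$ ($S = 7 \left(-1 + 20\right) = 7 \cdot 19 = 133$)
$\frac{w + 206}{S + 256} = \frac{235 + 206}{133 + 256} = \frac{441}{389}$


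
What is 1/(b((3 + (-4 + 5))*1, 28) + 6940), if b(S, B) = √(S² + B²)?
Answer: 347/2408140 - √2/2408140 ≈ 0.00014351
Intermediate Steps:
b(S, B) = √(B² + S²)
1/(b((3 + (-4 + 5))*1, 28) + 6940) = 1/(√(28² + ((3 + (-4 + 5))*1)²) + 6940) = 1/(√(784 + ((3 + 1)*1)²) + 6940) = 1/(√(784 + (4*1)²) + 6940) = 1/(√(784 + 4²) + 6940) = 1/(√(784 + 16) + 6940) = 1/(√800 + 6940) = 1/(20*√2 + 6940) = 1/(6940 + 20*√2)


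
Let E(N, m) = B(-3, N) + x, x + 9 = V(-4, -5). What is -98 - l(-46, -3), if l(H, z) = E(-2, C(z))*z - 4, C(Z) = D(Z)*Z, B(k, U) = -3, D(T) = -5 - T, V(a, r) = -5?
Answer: -145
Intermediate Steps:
x = -14 (x = -9 - 5 = -14)
C(Z) = Z*(-5 - Z) (C(Z) = (-5 - Z)*Z = Z*(-5 - Z))
E(N, m) = -17 (E(N, m) = -3 - 14 = -17)
l(H, z) = -4 - 17*z (l(H, z) = -17*z - 4 = -4 - 17*z)
-98 - l(-46, -3) = -98 - (-4 - 17*(-3)) = -98 - (-4 + 51) = -98 - 1*47 = -98 - 47 = -145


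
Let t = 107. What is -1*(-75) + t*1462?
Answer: 156509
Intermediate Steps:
-1*(-75) + t*1462 = -1*(-75) + 107*1462 = 75 + 156434 = 156509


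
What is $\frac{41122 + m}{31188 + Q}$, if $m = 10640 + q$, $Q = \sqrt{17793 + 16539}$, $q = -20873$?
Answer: $\frac{80280511}{81054751} - \frac{30889 \sqrt{8583}}{486328506} \approx 0.98456$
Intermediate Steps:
$Q = 2 \sqrt{8583}$ ($Q = \sqrt{34332} = 2 \sqrt{8583} \approx 185.29$)
$m = -10233$ ($m = 10640 - 20873 = -10233$)
$\frac{41122 + m}{31188 + Q} = \frac{41122 - 10233}{31188 + 2 \sqrt{8583}} = \frac{30889}{31188 + 2 \sqrt{8583}}$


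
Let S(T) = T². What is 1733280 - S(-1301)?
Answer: 40679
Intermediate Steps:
1733280 - S(-1301) = 1733280 - 1*(-1301)² = 1733280 - 1*1692601 = 1733280 - 1692601 = 40679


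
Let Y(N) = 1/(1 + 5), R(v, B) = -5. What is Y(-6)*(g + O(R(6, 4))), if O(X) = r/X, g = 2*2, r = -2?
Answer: 11/15 ≈ 0.73333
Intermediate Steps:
g = 4
O(X) = -2/X
Y(N) = ⅙ (Y(N) = 1/6 = ⅙)
Y(-6)*(g + O(R(6, 4))) = (4 - 2/(-5))/6 = (4 - 2*(-⅕))/6 = (4 + ⅖)/6 = (⅙)*(22/5) = 11/15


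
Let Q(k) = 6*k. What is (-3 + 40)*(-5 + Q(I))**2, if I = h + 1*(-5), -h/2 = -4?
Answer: 6253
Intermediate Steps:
h = 8 (h = -2*(-4) = 8)
I = 3 (I = 8 + 1*(-5) = 8 - 5 = 3)
(-3 + 40)*(-5 + Q(I))**2 = (-3 + 40)*(-5 + 6*3)**2 = 37*(-5 + 18)**2 = 37*13**2 = 37*169 = 6253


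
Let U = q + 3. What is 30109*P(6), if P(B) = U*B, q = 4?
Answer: 1264578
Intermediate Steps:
U = 7 (U = 4 + 3 = 7)
P(B) = 7*B
30109*P(6) = 30109*(7*6) = 30109*42 = 1264578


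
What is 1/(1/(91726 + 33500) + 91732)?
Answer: 125226/11487231433 ≈ 1.0901e-5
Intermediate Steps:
1/(1/(91726 + 33500) + 91732) = 1/(1/125226 + 91732) = 1/(11487231433/125226) = 125226/11487231433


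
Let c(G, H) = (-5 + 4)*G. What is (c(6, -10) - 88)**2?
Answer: 8836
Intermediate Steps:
c(G, H) = -G
(c(6, -10) - 88)**2 = (-1*6 - 88)**2 = (-6 - 88)**2 = (-94)**2 = 8836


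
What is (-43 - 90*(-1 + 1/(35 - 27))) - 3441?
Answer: -13621/4 ≈ -3405.3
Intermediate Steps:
(-43 - 90*(-1 + 1/(35 - 27))) - 3441 = (-43 - 90*(-1 + 1/8)) - 3441 = (-43 - 90*(-1 + ⅛)) - 3441 = (-43 - 90*(-7/8)) - 3441 = (-43 + 315/4) - 3441 = 143/4 - 3441 = -13621/4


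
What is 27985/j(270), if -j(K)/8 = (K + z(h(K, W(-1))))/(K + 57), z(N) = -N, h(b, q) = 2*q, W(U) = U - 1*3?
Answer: -9151095/2224 ≈ -4114.7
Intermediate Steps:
W(U) = -3 + U (W(U) = U - 3 = -3 + U)
j(K) = -8*(8 + K)/(57 + K) (j(K) = -8*(K - 2*(-3 - 1))/(K + 57) = -8*(K - 2*(-4))/(57 + K) = -8*(K - 1*(-8))/(57 + K) = -8*(K + 8)/(57 + K) = -8*(8 + K)/(57 + K))
27985/j(270) = 27985/((8*(-8 - 1*270)/(57 + 270))) = 27985/((8*(-8 - 270)/327)) = 27985/((8*(1/327)*(-278))) = 27985/(-2224/327) = 27985*(-327/2224) = -9151095/2224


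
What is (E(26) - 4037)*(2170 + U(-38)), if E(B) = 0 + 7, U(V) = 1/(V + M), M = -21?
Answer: -515956870/59 ≈ -8.7450e+6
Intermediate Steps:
U(V) = 1/(-21 + V) (U(V) = 1/(V - 21) = 1/(-21 + V))
E(B) = 7
(E(26) - 4037)*(2170 + U(-38)) = (7 - 4037)*(2170 + 1/(-21 - 38)) = -4030*(2170 + 1/(-59)) = -4030*(2170 - 1/59) = -4030*128029/59 = -515956870/59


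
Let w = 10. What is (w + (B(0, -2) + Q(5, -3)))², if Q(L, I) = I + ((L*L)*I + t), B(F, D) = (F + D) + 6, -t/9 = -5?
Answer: 361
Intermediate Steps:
t = 45 (t = -9*(-5) = 45)
B(F, D) = 6 + D + F (B(F, D) = (D + F) + 6 = 6 + D + F)
Q(L, I) = 45 + I + I*L² (Q(L, I) = I + ((L*L)*I + 45) = I + (L²*I + 45) = I + (I*L² + 45) = I + (45 + I*L²) = 45 + I + I*L²)
(w + (B(0, -2) + Q(5, -3)))² = (10 + ((6 - 2 + 0) + (45 - 3 - 3*5²)))² = (10 + (4 + (45 - 3 - 3*25)))² = (10 + (4 + (45 - 3 - 75)))² = (10 + (4 - 33))² = (10 - 29)² = (-19)² = 361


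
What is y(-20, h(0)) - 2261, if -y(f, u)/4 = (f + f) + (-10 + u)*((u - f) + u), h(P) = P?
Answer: -1301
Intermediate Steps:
y(f, u) = -8*f - 4*(-10 + u)*(-f + 2*u) (y(f, u) = -4*((f + f) + (-10 + u)*((u - f) + u)) = -4*(2*f + (-10 + u)*(-f + 2*u)) = -8*f - 4*(-10 + u)*(-f + 2*u))
y(-20, h(0)) - 2261 = (-48*(-20) - 8*0² + 80*0 + 4*(-20)*0) - 2261 = (960 - 8*0 + 0 + 0) - 2261 = (960 + 0 + 0 + 0) - 2261 = 960 - 2261 = -1301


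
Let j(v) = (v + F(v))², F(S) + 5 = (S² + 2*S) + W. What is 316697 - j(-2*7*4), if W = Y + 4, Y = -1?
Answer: -8480459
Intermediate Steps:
W = 3 (W = -1 + 4 = 3)
F(S) = -2 + S² + 2*S (F(S) = -5 + ((S² + 2*S) + 3) = -5 + (3 + S² + 2*S) = -2 + S² + 2*S)
j(v) = (-2 + v² + 3*v)² (j(v) = (v + (-2 + v² + 2*v))² = (-2 + v² + 3*v)²)
316697 - j(-2*7*4) = 316697 - (-2 + (-2*7*4)² + 3*(-2*7*4))² = 316697 - (-2 + (-14*4)² + 3*(-14*4))² = 316697 - (-2 + (-56)² + 3*(-56))² = 316697 - (-2 + 3136 - 168)² = 316697 - 1*2966² = 316697 - 1*8797156 = 316697 - 8797156 = -8480459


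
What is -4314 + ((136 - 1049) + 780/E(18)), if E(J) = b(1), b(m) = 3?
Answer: -4967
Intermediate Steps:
E(J) = 3
-4314 + ((136 - 1049) + 780/E(18)) = -4314 + ((136 - 1049) + 780/3) = -4314 + (-913 + 780*(⅓)) = -4314 + (-913 + 260) = -4314 - 653 = -4967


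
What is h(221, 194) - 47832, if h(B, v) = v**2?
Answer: -10196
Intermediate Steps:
h(221, 194) - 47832 = 194**2 - 47832 = 37636 - 47832 = -10196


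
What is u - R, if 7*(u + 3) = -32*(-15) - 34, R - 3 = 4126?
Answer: -28478/7 ≈ -4068.3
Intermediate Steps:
R = 4129 (R = 3 + 4126 = 4129)
u = 425/7 (u = -3 + (-32*(-15) - 34)/7 = -3 + (480 - 34)/7 = -3 + (⅐)*446 = -3 + 446/7 = 425/7 ≈ 60.714)
u - R = 425/7 - 1*4129 = 425/7 - 4129 = -28478/7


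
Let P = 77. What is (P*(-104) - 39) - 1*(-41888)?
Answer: 33841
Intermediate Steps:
(P*(-104) - 39) - 1*(-41888) = (77*(-104) - 39) - 1*(-41888) = (-8008 - 39) + 41888 = -8047 + 41888 = 33841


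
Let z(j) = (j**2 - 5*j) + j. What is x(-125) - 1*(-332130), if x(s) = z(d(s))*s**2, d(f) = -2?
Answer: 519630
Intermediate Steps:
z(j) = j**2 - 4*j
x(s) = 12*s**2 (x(s) = (-2*(-4 - 2))*s**2 = (-2*(-6))*s**2 = 12*s**2)
x(-125) - 1*(-332130) = 12*(-125)**2 - 1*(-332130) = 12*15625 + 332130 = 187500 + 332130 = 519630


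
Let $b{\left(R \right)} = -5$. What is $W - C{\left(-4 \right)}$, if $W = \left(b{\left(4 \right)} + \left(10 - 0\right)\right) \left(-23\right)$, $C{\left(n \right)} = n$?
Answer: $-111$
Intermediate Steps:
$W = -115$ ($W = \left(-5 + \left(10 - 0\right)\right) \left(-23\right) = \left(-5 + \left(10 + 0\right)\right) \left(-23\right) = \left(-5 + 10\right) \left(-23\right) = 5 \left(-23\right) = -115$)
$W - C{\left(-4 \right)} = -115 - -4 = -115 + 4 = -111$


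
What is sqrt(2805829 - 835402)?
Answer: sqrt(1970427) ≈ 1403.7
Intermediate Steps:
sqrt(2805829 - 835402) = sqrt(1970427)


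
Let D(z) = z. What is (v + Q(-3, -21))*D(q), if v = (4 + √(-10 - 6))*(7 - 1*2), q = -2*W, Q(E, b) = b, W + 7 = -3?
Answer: -20 + 400*I ≈ -20.0 + 400.0*I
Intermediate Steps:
W = -10 (W = -7 - 3 = -10)
q = 20 (q = -2*(-10) = 20)
v = 20 + 20*I (v = (4 + √(-16))*(7 - 2) = (4 + 4*I)*5 = 20 + 20*I ≈ 20.0 + 20.0*I)
(v + Q(-3, -21))*D(q) = ((20 + 20*I) - 21)*20 = (-1 + 20*I)*20 = -20 + 400*I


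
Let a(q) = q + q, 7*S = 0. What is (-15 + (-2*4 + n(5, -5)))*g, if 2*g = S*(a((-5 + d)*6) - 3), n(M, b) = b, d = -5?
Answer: 0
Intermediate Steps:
S = 0 (S = (⅐)*0 = 0)
a(q) = 2*q
g = 0 (g = (0*(2*((-5 - 5)*6) - 3))/2 = (0*(2*(-10*6) - 3))/2 = (0*(2*(-60) - 3))/2 = (0*(-120 - 3))/2 = (0*(-123))/2 = (½)*0 = 0)
(-15 + (-2*4 + n(5, -5)))*g = (-15 + (-2*4 - 5))*0 = (-15 + (-8 - 5))*0 = (-15 - 13)*0 = -28*0 = 0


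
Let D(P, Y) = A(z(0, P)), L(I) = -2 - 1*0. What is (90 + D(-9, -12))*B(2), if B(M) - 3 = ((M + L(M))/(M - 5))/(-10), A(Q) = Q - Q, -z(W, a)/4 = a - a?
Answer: 270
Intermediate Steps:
z(W, a) = 0 (z(W, a) = -4*(a - a) = -4*0 = 0)
L(I) = -2 (L(I) = -2 + 0 = -2)
A(Q) = 0
D(P, Y) = 0
B(M) = 3 - (-2 + M)/(10*(-5 + M)) (B(M) = 3 + ((M - 2)/(M - 5))/(-10) = 3 + ((-2 + M)/(-5 + M))*(-⅒) = 3 - (-2 + M)/(10*(-5 + M)))
(90 + D(-9, -12))*B(2) = (90 + 0)*((-148 + 29*2)/(10*(-5 + 2))) = 90*((⅒)*(-148 + 58)/(-3)) = 90*((⅒)*(-⅓)*(-90)) = 90*3 = 270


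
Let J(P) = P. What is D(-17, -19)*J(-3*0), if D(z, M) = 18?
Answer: 0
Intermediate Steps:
D(-17, -19)*J(-3*0) = 18*(-3*0) = 18*0 = 0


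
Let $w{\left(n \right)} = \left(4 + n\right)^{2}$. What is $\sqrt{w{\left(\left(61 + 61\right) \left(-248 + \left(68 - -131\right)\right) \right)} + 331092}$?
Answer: $2 \sqrt{9004942} \approx 6001.6$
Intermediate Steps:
$\sqrt{w{\left(\left(61 + 61\right) \left(-248 + \left(68 - -131\right)\right) \right)} + 331092} = \sqrt{\left(4 + \left(61 + 61\right) \left(-248 + \left(68 - -131\right)\right)\right)^{2} + 331092} = \sqrt{\left(4 + 122 \left(-248 + \left(68 + 131\right)\right)\right)^{2} + 331092} = \sqrt{\left(4 + 122 \left(-248 + 199\right)\right)^{2} + 331092} = \sqrt{\left(4 + 122 \left(-49\right)\right)^{2} + 331092} = \sqrt{\left(4 - 5978\right)^{2} + 331092} = \sqrt{\left(-5974\right)^{2} + 331092} = \sqrt{35688676 + 331092} = \sqrt{36019768} = 2 \sqrt{9004942}$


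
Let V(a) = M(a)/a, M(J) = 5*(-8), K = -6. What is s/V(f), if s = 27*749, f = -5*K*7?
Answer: -424683/4 ≈ -1.0617e+5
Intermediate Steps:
M(J) = -40
f = 210 (f = -5*(-6)*7 = 30*7 = 210)
V(a) = -40/a
s = 20223
s/V(f) = 20223/((-40/210)) = 20223/((-40*1/210)) = 20223/(-4/21) = 20223*(-21/4) = -424683/4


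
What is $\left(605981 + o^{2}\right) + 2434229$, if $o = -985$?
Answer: $4010435$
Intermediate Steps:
$\left(605981 + o^{2}\right) + 2434229 = \left(605981 + \left(-985\right)^{2}\right) + 2434229 = \left(605981 + 970225\right) + 2434229 = 1576206 + 2434229 = 4010435$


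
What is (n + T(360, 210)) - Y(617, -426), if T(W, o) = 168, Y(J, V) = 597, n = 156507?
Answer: 156078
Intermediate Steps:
(n + T(360, 210)) - Y(617, -426) = (156507 + 168) - 1*597 = 156675 - 597 = 156078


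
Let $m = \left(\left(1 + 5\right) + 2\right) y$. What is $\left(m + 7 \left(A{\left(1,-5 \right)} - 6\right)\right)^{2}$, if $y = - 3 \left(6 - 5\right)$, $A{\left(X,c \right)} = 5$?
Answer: $961$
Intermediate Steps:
$y = -3$ ($y = \left(-3\right) 1 = -3$)
$m = -24$ ($m = \left(\left(1 + 5\right) + 2\right) \left(-3\right) = \left(6 + 2\right) \left(-3\right) = 8 \left(-3\right) = -24$)
$\left(m + 7 \left(A{\left(1,-5 \right)} - 6\right)\right)^{2} = \left(-24 + 7 \left(5 - 6\right)\right)^{2} = \left(-24 + 7 \left(-1\right)\right)^{2} = \left(-24 - 7\right)^{2} = \left(-31\right)^{2} = 961$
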